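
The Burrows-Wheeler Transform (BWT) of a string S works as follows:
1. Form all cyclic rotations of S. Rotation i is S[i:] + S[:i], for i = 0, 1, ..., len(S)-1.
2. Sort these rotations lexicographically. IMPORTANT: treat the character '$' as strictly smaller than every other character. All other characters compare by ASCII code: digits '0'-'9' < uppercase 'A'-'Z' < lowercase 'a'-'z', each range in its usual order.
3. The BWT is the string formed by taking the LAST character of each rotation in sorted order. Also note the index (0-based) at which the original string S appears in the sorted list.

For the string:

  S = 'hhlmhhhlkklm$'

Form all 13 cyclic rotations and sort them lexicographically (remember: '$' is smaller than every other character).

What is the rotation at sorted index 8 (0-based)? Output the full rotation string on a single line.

All 13 rotations (rotation i = S[i:]+S[:i]):
  rot[0] = hhlmhhhlkklm$
  rot[1] = hlmhhhlkklm$h
  rot[2] = lmhhhlkklm$hh
  rot[3] = mhhhlkklm$hhl
  rot[4] = hhhlkklm$hhlm
  rot[5] = hhlkklm$hhlmh
  rot[6] = hlkklm$hhlmhh
  rot[7] = lkklm$hhlmhhh
  rot[8] = kklm$hhlmhhhl
  rot[9] = klm$hhlmhhhlk
  rot[10] = lm$hhlmhhhlkk
  rot[11] = m$hhlmhhhlkkl
  rot[12] = $hhlmhhhlkklm
Sorted (with $ < everything):
  sorted[0] = $hhlmhhhlkklm
  sorted[1] = hhhlkklm$hhlm
  sorted[2] = hhlkklm$hhlmh
  sorted[3] = hhlmhhhlkklm$
  sorted[4] = hlkklm$hhlmhh
  sorted[5] = hlmhhhlkklm$h
  sorted[6] = kklm$hhlmhhhl
  sorted[7] = klm$hhlmhhhlk
  sorted[8] = lkklm$hhlmhhh
  sorted[9] = lm$hhlmhhhlkk
  sorted[10] = lmhhhlkklm$hh
  sorted[11] = m$hhlmhhhlkkl
  sorted[12] = mhhhlkklm$hhl
sorted[8] = lkklm$hhlmhhh

Answer: lkklm$hhlmhhh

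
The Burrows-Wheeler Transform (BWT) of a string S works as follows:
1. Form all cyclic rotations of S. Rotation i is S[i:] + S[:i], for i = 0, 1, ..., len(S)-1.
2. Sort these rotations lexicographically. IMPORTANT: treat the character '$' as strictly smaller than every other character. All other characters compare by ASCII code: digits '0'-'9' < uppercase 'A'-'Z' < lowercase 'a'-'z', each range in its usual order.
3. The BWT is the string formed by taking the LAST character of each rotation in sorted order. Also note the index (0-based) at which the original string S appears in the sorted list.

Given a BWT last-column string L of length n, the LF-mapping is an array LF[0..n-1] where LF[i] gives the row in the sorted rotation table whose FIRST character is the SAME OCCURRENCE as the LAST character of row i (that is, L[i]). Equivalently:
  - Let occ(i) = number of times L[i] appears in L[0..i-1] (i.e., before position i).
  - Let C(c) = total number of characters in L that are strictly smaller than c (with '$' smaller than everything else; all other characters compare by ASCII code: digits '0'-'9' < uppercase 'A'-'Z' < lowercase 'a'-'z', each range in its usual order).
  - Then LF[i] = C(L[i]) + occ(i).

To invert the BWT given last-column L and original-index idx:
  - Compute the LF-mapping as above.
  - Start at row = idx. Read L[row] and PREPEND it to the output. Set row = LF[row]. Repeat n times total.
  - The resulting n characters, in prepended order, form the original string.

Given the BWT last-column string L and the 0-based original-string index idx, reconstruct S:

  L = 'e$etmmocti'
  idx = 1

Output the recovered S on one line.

LF mapping: 2 0 3 8 5 6 7 1 9 4
Walk LF starting at row 1, prepending L[row]:
  step 1: row=1, L[1]='$', prepend. Next row=LF[1]=0
  step 2: row=0, L[0]='e', prepend. Next row=LF[0]=2
  step 3: row=2, L[2]='e', prepend. Next row=LF[2]=3
  step 4: row=3, L[3]='t', prepend. Next row=LF[3]=8
  step 5: row=8, L[8]='t', prepend. Next row=LF[8]=9
  step 6: row=9, L[9]='i', prepend. Next row=LF[9]=4
  step 7: row=4, L[4]='m', prepend. Next row=LF[4]=5
  step 8: row=5, L[5]='m', prepend. Next row=LF[5]=6
  step 9: row=6, L[6]='o', prepend. Next row=LF[6]=7
  step 10: row=7, L[7]='c', prepend. Next row=LF[7]=1
Reversed output: committee$

Answer: committee$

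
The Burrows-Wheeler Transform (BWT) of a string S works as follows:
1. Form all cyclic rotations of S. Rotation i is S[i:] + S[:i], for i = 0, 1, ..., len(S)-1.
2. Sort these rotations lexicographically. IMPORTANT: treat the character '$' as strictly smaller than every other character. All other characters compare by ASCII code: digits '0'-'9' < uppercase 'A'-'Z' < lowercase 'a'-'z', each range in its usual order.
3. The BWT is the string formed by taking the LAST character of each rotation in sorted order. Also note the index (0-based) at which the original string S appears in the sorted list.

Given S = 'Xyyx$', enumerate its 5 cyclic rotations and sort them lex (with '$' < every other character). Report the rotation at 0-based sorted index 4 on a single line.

Answer: yyx$X

Derivation:
All 5 rotations (rotation i = S[i:]+S[:i]):
  rot[0] = Xyyx$
  rot[1] = yyx$X
  rot[2] = yx$Xy
  rot[3] = x$Xyy
  rot[4] = $Xyyx
Sorted (with $ < everything):
  sorted[0] = $Xyyx
  sorted[1] = Xyyx$
  sorted[2] = x$Xyy
  sorted[3] = yx$Xy
  sorted[4] = yyx$X
sorted[4] = yyx$X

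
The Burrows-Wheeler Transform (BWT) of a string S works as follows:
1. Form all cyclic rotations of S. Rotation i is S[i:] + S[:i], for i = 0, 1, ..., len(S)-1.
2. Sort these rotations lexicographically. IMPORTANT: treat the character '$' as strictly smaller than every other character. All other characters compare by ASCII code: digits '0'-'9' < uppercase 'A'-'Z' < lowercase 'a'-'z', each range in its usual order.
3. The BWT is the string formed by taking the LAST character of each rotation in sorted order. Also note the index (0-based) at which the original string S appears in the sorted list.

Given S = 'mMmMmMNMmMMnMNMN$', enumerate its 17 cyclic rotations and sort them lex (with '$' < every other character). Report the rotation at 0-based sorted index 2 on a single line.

All 17 rotations (rotation i = S[i:]+S[:i]):
  rot[0] = mMmMmMNMmMMnMNMN$
  rot[1] = MmMmMNMmMMnMNMN$m
  rot[2] = mMmMNMmMMnMNMN$mM
  rot[3] = MmMNMmMMnMNMN$mMm
  rot[4] = mMNMmMMnMNMN$mMmM
  rot[5] = MNMmMMnMNMN$mMmMm
  rot[6] = NMmMMnMNMN$mMmMmM
  rot[7] = MmMMnMNMN$mMmMmMN
  rot[8] = mMMnMNMN$mMmMmMNM
  rot[9] = MMnMNMN$mMmMmMNMm
  rot[10] = MnMNMN$mMmMmMNMmM
  rot[11] = nMNMN$mMmMmMNMmMM
  rot[12] = MNMN$mMmMmMNMmMMn
  rot[13] = NMN$mMmMmMNMmMMnM
  rot[14] = MN$mMmMmMNMmMMnMN
  rot[15] = N$mMmMmMNMmMMnMNM
  rot[16] = $mMmMmMNMmMMnMNMN
Sorted (with $ < everything):
  sorted[0] = $mMmMmMNMmMMnMNMN
  sorted[1] = MMnMNMN$mMmMmMNMm
  sorted[2] = MN$mMmMmMNMmMMnMN
  sorted[3] = MNMN$mMmMmMNMmMMn
  sorted[4] = MNMmMMnMNMN$mMmMm
  sorted[5] = MmMMnMNMN$mMmMmMN
  sorted[6] = MmMNMmMMnMNMN$mMm
  sorted[7] = MmMmMNMmMMnMNMN$m
  sorted[8] = MnMNMN$mMmMmMNMmM
  sorted[9] = N$mMmMmMNMmMMnMNM
  sorted[10] = NMN$mMmMmMNMmMMnM
  sorted[11] = NMmMMnMNMN$mMmMmM
  sorted[12] = mMMnMNMN$mMmMmMNM
  sorted[13] = mMNMmMMnMNMN$mMmM
  sorted[14] = mMmMNMmMMnMNMN$mM
  sorted[15] = mMmMmMNMmMMnMNMN$
  sorted[16] = nMNMN$mMmMmMNMmMM
sorted[2] = MN$mMmMmMNMmMMnMN

Answer: MN$mMmMmMNMmMMnMN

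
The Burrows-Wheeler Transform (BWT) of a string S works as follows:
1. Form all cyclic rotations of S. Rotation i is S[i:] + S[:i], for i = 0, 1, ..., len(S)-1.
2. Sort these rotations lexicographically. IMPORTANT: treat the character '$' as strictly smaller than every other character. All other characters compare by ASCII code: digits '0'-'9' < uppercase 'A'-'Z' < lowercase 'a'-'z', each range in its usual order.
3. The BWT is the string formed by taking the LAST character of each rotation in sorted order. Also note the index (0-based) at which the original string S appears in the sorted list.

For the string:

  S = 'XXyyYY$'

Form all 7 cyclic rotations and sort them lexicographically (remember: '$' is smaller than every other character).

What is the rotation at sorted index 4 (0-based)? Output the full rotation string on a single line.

All 7 rotations (rotation i = S[i:]+S[:i]):
  rot[0] = XXyyYY$
  rot[1] = XyyYY$X
  rot[2] = yyYY$XX
  rot[3] = yYY$XXy
  rot[4] = YY$XXyy
  rot[5] = Y$XXyyY
  rot[6] = $XXyyYY
Sorted (with $ < everything):
  sorted[0] = $XXyyYY
  sorted[1] = XXyyYY$
  sorted[2] = XyyYY$X
  sorted[3] = Y$XXyyY
  sorted[4] = YY$XXyy
  sorted[5] = yYY$XXy
  sorted[6] = yyYY$XX
sorted[4] = YY$XXyy

Answer: YY$XXyy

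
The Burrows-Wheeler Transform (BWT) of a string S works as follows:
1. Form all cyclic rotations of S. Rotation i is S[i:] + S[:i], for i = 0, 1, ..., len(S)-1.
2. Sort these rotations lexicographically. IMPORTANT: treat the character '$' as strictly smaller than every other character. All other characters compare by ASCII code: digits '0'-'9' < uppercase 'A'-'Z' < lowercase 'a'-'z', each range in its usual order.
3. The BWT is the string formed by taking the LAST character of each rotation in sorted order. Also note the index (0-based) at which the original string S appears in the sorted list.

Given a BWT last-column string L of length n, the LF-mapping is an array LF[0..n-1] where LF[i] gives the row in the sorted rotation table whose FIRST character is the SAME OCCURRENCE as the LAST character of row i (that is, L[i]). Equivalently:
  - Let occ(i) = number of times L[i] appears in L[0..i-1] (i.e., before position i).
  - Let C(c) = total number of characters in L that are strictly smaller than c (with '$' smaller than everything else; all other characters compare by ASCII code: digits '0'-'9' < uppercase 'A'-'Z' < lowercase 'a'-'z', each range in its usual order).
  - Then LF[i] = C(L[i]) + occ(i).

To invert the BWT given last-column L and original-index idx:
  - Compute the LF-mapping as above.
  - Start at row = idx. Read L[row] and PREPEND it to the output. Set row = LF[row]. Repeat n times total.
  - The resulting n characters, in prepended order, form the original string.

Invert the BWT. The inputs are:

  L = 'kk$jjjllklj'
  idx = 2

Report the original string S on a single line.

Answer: jjllklkjjk$

Derivation:
LF mapping: 5 6 0 1 2 3 8 9 7 10 4
Walk LF starting at row 2, prepending L[row]:
  step 1: row=2, L[2]='$', prepend. Next row=LF[2]=0
  step 2: row=0, L[0]='k', prepend. Next row=LF[0]=5
  step 3: row=5, L[5]='j', prepend. Next row=LF[5]=3
  step 4: row=3, L[3]='j', prepend. Next row=LF[3]=1
  step 5: row=1, L[1]='k', prepend. Next row=LF[1]=6
  step 6: row=6, L[6]='l', prepend. Next row=LF[6]=8
  step 7: row=8, L[8]='k', prepend. Next row=LF[8]=7
  step 8: row=7, L[7]='l', prepend. Next row=LF[7]=9
  step 9: row=9, L[9]='l', prepend. Next row=LF[9]=10
  step 10: row=10, L[10]='j', prepend. Next row=LF[10]=4
  step 11: row=4, L[4]='j', prepend. Next row=LF[4]=2
Reversed output: jjllklkjjk$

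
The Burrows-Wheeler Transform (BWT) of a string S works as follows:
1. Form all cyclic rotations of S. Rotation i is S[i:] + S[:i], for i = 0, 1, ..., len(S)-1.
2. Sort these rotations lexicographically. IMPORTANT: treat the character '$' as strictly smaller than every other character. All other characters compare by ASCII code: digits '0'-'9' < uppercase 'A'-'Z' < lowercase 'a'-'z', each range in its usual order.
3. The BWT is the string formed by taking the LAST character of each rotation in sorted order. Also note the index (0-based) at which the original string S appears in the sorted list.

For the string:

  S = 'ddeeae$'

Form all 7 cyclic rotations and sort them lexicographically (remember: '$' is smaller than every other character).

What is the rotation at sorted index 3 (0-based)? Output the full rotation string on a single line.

Answer: deeae$d

Derivation:
All 7 rotations (rotation i = S[i:]+S[:i]):
  rot[0] = ddeeae$
  rot[1] = deeae$d
  rot[2] = eeae$dd
  rot[3] = eae$dde
  rot[4] = ae$ddee
  rot[5] = e$ddeea
  rot[6] = $ddeeae
Sorted (with $ < everything):
  sorted[0] = $ddeeae
  sorted[1] = ae$ddee
  sorted[2] = ddeeae$
  sorted[3] = deeae$d
  sorted[4] = e$ddeea
  sorted[5] = eae$dde
  sorted[6] = eeae$dd
sorted[3] = deeae$d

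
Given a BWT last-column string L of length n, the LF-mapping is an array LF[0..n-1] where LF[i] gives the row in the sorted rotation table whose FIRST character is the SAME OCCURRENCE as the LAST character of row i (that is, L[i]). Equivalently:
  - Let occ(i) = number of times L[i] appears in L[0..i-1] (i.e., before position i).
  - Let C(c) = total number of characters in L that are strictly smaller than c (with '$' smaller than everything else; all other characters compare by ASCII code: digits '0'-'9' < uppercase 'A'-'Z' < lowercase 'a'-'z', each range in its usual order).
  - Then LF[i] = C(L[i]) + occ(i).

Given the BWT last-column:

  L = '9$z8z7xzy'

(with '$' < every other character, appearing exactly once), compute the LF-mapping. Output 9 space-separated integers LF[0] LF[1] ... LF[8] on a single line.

Answer: 3 0 6 2 7 1 4 8 5

Derivation:
Char counts: '$':1, '7':1, '8':1, '9':1, 'x':1, 'y':1, 'z':3
C (first-col start): C('$')=0, C('7')=1, C('8')=2, C('9')=3, C('x')=4, C('y')=5, C('z')=6
L[0]='9': occ=0, LF[0]=C('9')+0=3+0=3
L[1]='$': occ=0, LF[1]=C('$')+0=0+0=0
L[2]='z': occ=0, LF[2]=C('z')+0=6+0=6
L[3]='8': occ=0, LF[3]=C('8')+0=2+0=2
L[4]='z': occ=1, LF[4]=C('z')+1=6+1=7
L[5]='7': occ=0, LF[5]=C('7')+0=1+0=1
L[6]='x': occ=0, LF[6]=C('x')+0=4+0=4
L[7]='z': occ=2, LF[7]=C('z')+2=6+2=8
L[8]='y': occ=0, LF[8]=C('y')+0=5+0=5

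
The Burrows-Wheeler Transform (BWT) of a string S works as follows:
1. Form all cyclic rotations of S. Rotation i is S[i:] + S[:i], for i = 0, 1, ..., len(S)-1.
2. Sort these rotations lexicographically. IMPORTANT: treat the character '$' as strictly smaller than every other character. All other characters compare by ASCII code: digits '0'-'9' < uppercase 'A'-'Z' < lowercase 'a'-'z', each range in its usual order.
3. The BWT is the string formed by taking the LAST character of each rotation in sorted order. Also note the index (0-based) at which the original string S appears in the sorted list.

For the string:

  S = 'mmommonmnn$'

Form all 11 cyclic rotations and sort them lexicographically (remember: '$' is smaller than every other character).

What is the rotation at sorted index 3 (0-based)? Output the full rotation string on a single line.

Answer: mnn$mmommon

Derivation:
All 11 rotations (rotation i = S[i:]+S[:i]):
  rot[0] = mmommonmnn$
  rot[1] = mommonmnn$m
  rot[2] = ommonmnn$mm
  rot[3] = mmonmnn$mmo
  rot[4] = monmnn$mmom
  rot[5] = onmnn$mmomm
  rot[6] = nmnn$mmommo
  rot[7] = mnn$mmommon
  rot[8] = nn$mmommonm
  rot[9] = n$mmommonmn
  rot[10] = $mmommonmnn
Sorted (with $ < everything):
  sorted[0] = $mmommonmnn
  sorted[1] = mmommonmnn$
  sorted[2] = mmonmnn$mmo
  sorted[3] = mnn$mmommon
  sorted[4] = mommonmnn$m
  sorted[5] = monmnn$mmom
  sorted[6] = n$mmommonmn
  sorted[7] = nmnn$mmommo
  sorted[8] = nn$mmommonm
  sorted[9] = ommonmnn$mm
  sorted[10] = onmnn$mmomm
sorted[3] = mnn$mmommon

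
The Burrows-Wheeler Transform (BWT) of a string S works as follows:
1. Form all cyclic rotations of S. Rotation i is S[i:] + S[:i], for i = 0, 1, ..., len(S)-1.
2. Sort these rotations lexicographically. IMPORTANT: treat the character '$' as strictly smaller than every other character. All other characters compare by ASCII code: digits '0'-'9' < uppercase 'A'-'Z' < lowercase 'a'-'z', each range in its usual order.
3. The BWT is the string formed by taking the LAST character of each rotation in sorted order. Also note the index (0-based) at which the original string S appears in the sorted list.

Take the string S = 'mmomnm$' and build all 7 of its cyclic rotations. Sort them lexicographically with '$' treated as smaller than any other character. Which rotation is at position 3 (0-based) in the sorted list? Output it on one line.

All 7 rotations (rotation i = S[i:]+S[:i]):
  rot[0] = mmomnm$
  rot[1] = momnm$m
  rot[2] = omnm$mm
  rot[3] = mnm$mmo
  rot[4] = nm$mmom
  rot[5] = m$mmomn
  rot[6] = $mmomnm
Sorted (with $ < everything):
  sorted[0] = $mmomnm
  sorted[1] = m$mmomn
  sorted[2] = mmomnm$
  sorted[3] = mnm$mmo
  sorted[4] = momnm$m
  sorted[5] = nm$mmom
  sorted[6] = omnm$mm
sorted[3] = mnm$mmo

Answer: mnm$mmo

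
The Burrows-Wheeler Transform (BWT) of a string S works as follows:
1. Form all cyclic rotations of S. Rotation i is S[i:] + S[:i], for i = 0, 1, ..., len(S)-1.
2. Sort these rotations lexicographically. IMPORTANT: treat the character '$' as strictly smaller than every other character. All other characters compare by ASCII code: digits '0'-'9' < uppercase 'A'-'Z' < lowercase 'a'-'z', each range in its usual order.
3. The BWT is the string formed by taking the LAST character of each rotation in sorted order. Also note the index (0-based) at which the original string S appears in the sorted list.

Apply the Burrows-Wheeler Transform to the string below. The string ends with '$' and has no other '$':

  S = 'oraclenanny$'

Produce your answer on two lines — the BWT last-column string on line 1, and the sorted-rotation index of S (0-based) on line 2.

All 12 rotations (rotation i = S[i:]+S[:i]):
  rot[0] = oraclenanny$
  rot[1] = raclenanny$o
  rot[2] = aclenanny$or
  rot[3] = clenanny$ora
  rot[4] = lenanny$orac
  rot[5] = enanny$oracl
  rot[6] = nanny$oracle
  rot[7] = anny$oraclen
  rot[8] = nny$oraclena
  rot[9] = ny$oraclenan
  rot[10] = y$oraclenann
  rot[11] = $oraclenanny
Sorted (with $ < everything):
  sorted[0] = $oraclenanny  (last char: 'y')
  sorted[1] = aclenanny$or  (last char: 'r')
  sorted[2] = anny$oraclen  (last char: 'n')
  sorted[3] = clenanny$ora  (last char: 'a')
  sorted[4] = enanny$oracl  (last char: 'l')
  sorted[5] = lenanny$orac  (last char: 'c')
  sorted[6] = nanny$oracle  (last char: 'e')
  sorted[7] = nny$oraclena  (last char: 'a')
  sorted[8] = ny$oraclenan  (last char: 'n')
  sorted[9] = oraclenanny$  (last char: '$')
  sorted[10] = raclenanny$o  (last char: 'o')
  sorted[11] = y$oraclenann  (last char: 'n')
Last column: yrnalcean$on
Original string S is at sorted index 9

Answer: yrnalcean$on
9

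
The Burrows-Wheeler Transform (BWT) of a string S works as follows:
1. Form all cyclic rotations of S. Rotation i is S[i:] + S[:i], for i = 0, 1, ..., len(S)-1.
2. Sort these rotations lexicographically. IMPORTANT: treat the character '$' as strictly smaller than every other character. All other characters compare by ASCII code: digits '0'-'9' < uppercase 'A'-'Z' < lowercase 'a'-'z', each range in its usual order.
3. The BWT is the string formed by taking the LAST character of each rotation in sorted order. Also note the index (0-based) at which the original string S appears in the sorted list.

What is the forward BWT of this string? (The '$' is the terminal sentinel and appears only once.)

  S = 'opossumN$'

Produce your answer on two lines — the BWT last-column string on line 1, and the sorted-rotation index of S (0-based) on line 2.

Answer: Nmu$pooss
3

Derivation:
All 9 rotations (rotation i = S[i:]+S[:i]):
  rot[0] = opossumN$
  rot[1] = possumN$o
  rot[2] = ossumN$op
  rot[3] = ssumN$opo
  rot[4] = sumN$opos
  rot[5] = umN$oposs
  rot[6] = mN$opossu
  rot[7] = N$opossum
  rot[8] = $opossumN
Sorted (with $ < everything):
  sorted[0] = $opossumN  (last char: 'N')
  sorted[1] = N$opossum  (last char: 'm')
  sorted[2] = mN$opossu  (last char: 'u')
  sorted[3] = opossumN$  (last char: '$')
  sorted[4] = ossumN$op  (last char: 'p')
  sorted[5] = possumN$o  (last char: 'o')
  sorted[6] = ssumN$opo  (last char: 'o')
  sorted[7] = sumN$opos  (last char: 's')
  sorted[8] = umN$oposs  (last char: 's')
Last column: Nmu$pooss
Original string S is at sorted index 3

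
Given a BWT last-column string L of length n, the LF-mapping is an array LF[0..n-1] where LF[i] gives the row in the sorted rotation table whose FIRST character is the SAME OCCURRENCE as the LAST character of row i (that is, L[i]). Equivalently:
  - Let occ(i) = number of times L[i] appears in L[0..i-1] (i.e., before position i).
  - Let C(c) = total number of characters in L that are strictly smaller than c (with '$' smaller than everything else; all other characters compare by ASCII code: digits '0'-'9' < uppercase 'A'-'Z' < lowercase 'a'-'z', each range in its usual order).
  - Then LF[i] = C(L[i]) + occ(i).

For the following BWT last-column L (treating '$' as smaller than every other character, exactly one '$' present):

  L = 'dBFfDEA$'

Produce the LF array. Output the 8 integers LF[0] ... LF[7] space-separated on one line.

Answer: 6 2 5 7 3 4 1 0

Derivation:
Char counts: '$':1, 'A':1, 'B':1, 'D':1, 'E':1, 'F':1, 'd':1, 'f':1
C (first-col start): C('$')=0, C('A')=1, C('B')=2, C('D')=3, C('E')=4, C('F')=5, C('d')=6, C('f')=7
L[0]='d': occ=0, LF[0]=C('d')+0=6+0=6
L[1]='B': occ=0, LF[1]=C('B')+0=2+0=2
L[2]='F': occ=0, LF[2]=C('F')+0=5+0=5
L[3]='f': occ=0, LF[3]=C('f')+0=7+0=7
L[4]='D': occ=0, LF[4]=C('D')+0=3+0=3
L[5]='E': occ=0, LF[5]=C('E')+0=4+0=4
L[6]='A': occ=0, LF[6]=C('A')+0=1+0=1
L[7]='$': occ=0, LF[7]=C('$')+0=0+0=0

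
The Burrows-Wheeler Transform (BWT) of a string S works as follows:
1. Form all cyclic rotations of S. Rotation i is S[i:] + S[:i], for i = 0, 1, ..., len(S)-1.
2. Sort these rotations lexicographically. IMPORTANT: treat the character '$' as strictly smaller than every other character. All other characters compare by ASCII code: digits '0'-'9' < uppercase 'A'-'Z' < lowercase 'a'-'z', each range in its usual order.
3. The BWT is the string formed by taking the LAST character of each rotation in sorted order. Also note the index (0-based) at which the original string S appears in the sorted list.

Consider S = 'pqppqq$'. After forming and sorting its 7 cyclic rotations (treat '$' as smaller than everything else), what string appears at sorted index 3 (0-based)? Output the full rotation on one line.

All 7 rotations (rotation i = S[i:]+S[:i]):
  rot[0] = pqppqq$
  rot[1] = qppqq$p
  rot[2] = ppqq$pq
  rot[3] = pqq$pqp
  rot[4] = qq$pqpp
  rot[5] = q$pqppq
  rot[6] = $pqppqq
Sorted (with $ < everything):
  sorted[0] = $pqppqq
  sorted[1] = ppqq$pq
  sorted[2] = pqppqq$
  sorted[3] = pqq$pqp
  sorted[4] = q$pqppq
  sorted[5] = qppqq$p
  sorted[6] = qq$pqpp
sorted[3] = pqq$pqp

Answer: pqq$pqp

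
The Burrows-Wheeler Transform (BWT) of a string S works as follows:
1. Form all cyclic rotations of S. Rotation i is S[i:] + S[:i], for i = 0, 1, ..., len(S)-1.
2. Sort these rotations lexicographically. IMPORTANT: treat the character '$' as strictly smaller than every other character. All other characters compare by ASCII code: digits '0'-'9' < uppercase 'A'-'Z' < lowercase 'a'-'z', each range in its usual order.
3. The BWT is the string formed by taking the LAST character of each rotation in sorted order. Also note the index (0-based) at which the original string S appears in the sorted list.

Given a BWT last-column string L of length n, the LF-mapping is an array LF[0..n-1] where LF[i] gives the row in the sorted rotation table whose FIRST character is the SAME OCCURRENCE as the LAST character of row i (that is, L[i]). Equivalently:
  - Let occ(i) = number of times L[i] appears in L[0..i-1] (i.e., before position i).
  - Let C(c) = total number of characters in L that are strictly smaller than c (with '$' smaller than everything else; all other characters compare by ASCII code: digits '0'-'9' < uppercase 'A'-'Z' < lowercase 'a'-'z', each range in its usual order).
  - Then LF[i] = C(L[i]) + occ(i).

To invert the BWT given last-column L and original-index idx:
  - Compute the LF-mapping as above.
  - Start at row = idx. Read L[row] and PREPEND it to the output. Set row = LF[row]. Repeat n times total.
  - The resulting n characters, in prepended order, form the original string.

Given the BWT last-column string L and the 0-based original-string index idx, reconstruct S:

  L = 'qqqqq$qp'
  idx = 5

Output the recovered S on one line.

LF mapping: 2 3 4 5 6 0 7 1
Walk LF starting at row 5, prepending L[row]:
  step 1: row=5, L[5]='$', prepend. Next row=LF[5]=0
  step 2: row=0, L[0]='q', prepend. Next row=LF[0]=2
  step 3: row=2, L[2]='q', prepend. Next row=LF[2]=4
  step 4: row=4, L[4]='q', prepend. Next row=LF[4]=6
  step 5: row=6, L[6]='q', prepend. Next row=LF[6]=7
  step 6: row=7, L[7]='p', prepend. Next row=LF[7]=1
  step 7: row=1, L[1]='q', prepend. Next row=LF[1]=3
  step 8: row=3, L[3]='q', prepend. Next row=LF[3]=5
Reversed output: qqpqqqq$

Answer: qqpqqqq$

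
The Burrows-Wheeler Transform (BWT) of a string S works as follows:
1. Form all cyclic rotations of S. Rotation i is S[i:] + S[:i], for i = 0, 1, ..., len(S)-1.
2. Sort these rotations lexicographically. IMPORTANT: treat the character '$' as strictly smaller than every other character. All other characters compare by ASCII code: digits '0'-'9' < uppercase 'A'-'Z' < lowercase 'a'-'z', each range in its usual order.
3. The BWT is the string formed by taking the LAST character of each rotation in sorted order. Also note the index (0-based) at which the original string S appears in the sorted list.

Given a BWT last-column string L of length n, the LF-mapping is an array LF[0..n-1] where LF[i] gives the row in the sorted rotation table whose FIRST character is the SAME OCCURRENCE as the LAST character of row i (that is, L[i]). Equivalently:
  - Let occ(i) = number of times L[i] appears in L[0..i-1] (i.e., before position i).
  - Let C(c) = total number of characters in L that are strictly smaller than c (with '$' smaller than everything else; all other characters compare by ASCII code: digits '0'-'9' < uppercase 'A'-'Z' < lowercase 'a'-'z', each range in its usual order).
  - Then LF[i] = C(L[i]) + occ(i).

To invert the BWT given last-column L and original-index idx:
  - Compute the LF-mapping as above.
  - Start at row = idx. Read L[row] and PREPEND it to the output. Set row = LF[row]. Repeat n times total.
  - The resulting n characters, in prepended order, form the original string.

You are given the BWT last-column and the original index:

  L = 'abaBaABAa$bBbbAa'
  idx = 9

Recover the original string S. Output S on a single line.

LF mapping: 7 12 8 4 9 1 5 2 10 0 13 6 14 15 3 11
Walk LF starting at row 9, prepending L[row]:
  step 1: row=9, L[9]='$', prepend. Next row=LF[9]=0
  step 2: row=0, L[0]='a', prepend. Next row=LF[0]=7
  step 3: row=7, L[7]='A', prepend. Next row=LF[7]=2
  step 4: row=2, L[2]='a', prepend. Next row=LF[2]=8
  step 5: row=8, L[8]='a', prepend. Next row=LF[8]=10
  step 6: row=10, L[10]='b', prepend. Next row=LF[10]=13
  step 7: row=13, L[13]='b', prepend. Next row=LF[13]=15
  step 8: row=15, L[15]='a', prepend. Next row=LF[15]=11
  step 9: row=11, L[11]='B', prepend. Next row=LF[11]=6
  step 10: row=6, L[6]='B', prepend. Next row=LF[6]=5
  step 11: row=5, L[5]='A', prepend. Next row=LF[5]=1
  step 12: row=1, L[1]='b', prepend. Next row=LF[1]=12
  step 13: row=12, L[12]='b', prepend. Next row=LF[12]=14
  step 14: row=14, L[14]='A', prepend. Next row=LF[14]=3
  step 15: row=3, L[3]='B', prepend. Next row=LF[3]=4
  step 16: row=4, L[4]='a', prepend. Next row=LF[4]=9
Reversed output: aBAbbABBabbaaAa$

Answer: aBAbbABBabbaaAa$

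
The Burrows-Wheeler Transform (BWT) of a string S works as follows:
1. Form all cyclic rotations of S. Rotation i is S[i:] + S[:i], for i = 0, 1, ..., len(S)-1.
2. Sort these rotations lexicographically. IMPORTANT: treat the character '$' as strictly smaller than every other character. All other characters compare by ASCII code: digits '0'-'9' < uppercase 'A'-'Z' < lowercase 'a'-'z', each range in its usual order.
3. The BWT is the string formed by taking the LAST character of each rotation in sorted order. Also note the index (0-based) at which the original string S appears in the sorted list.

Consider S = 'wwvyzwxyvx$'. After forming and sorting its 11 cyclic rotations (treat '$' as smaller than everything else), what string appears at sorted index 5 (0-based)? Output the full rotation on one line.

All 11 rotations (rotation i = S[i:]+S[:i]):
  rot[0] = wwvyzwxyvx$
  rot[1] = wvyzwxyvx$w
  rot[2] = vyzwxyvx$ww
  rot[3] = yzwxyvx$wwv
  rot[4] = zwxyvx$wwvy
  rot[5] = wxyvx$wwvyz
  rot[6] = xyvx$wwvyzw
  rot[7] = yvx$wwvyzwx
  rot[8] = vx$wwvyzwxy
  rot[9] = x$wwvyzwxyv
  rot[10] = $wwvyzwxyvx
Sorted (with $ < everything):
  sorted[0] = $wwvyzwxyvx
  sorted[1] = vx$wwvyzwxy
  sorted[2] = vyzwxyvx$ww
  sorted[3] = wvyzwxyvx$w
  sorted[4] = wwvyzwxyvx$
  sorted[5] = wxyvx$wwvyz
  sorted[6] = x$wwvyzwxyv
  sorted[7] = xyvx$wwvyzw
  sorted[8] = yvx$wwvyzwx
  sorted[9] = yzwxyvx$wwv
  sorted[10] = zwxyvx$wwvy
sorted[5] = wxyvx$wwvyz

Answer: wxyvx$wwvyz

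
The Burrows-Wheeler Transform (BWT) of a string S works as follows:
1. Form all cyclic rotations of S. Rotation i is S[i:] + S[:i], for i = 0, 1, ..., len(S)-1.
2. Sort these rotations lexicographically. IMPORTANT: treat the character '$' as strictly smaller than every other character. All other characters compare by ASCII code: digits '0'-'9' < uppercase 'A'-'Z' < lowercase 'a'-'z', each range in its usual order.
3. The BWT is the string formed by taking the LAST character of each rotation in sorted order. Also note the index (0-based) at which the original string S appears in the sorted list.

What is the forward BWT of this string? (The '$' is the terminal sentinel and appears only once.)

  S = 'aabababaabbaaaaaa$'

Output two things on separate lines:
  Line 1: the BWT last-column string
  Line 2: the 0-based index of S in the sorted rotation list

Answer: aaaaaab$bbbaabaaaa
7

Derivation:
All 18 rotations (rotation i = S[i:]+S[:i]):
  rot[0] = aabababaabbaaaaaa$
  rot[1] = abababaabbaaaaaa$a
  rot[2] = bababaabbaaaaaa$aa
  rot[3] = ababaabbaaaaaa$aab
  rot[4] = babaabbaaaaaa$aaba
  rot[5] = abaabbaaaaaa$aabab
  rot[6] = baabbaaaaaa$aababa
  rot[7] = aabbaaaaaa$aababab
  rot[8] = abbaaaaaa$aabababa
  rot[9] = bbaaaaaa$aabababaa
  rot[10] = baaaaaa$aabababaab
  rot[11] = aaaaaa$aabababaabb
  rot[12] = aaaaa$aabababaabba
  rot[13] = aaaa$aabababaabbaa
  rot[14] = aaa$aabababaabbaaa
  rot[15] = aa$aabababaabbaaaa
  rot[16] = a$aabababaabbaaaaa
  rot[17] = $aabababaabbaaaaaa
Sorted (with $ < everything):
  sorted[0] = $aabababaabbaaaaaa  (last char: 'a')
  sorted[1] = a$aabababaabbaaaaa  (last char: 'a')
  sorted[2] = aa$aabababaabbaaaa  (last char: 'a')
  sorted[3] = aaa$aabababaabbaaa  (last char: 'a')
  sorted[4] = aaaa$aabababaabbaa  (last char: 'a')
  sorted[5] = aaaaa$aabababaabba  (last char: 'a')
  sorted[6] = aaaaaa$aabababaabb  (last char: 'b')
  sorted[7] = aabababaabbaaaaaa$  (last char: '$')
  sorted[8] = aabbaaaaaa$aababab  (last char: 'b')
  sorted[9] = abaabbaaaaaa$aabab  (last char: 'b')
  sorted[10] = ababaabbaaaaaa$aab  (last char: 'b')
  sorted[11] = abababaabbaaaaaa$a  (last char: 'a')
  sorted[12] = abbaaaaaa$aabababa  (last char: 'a')
  sorted[13] = baaaaaa$aabababaab  (last char: 'b')
  sorted[14] = baabbaaaaaa$aababa  (last char: 'a')
  sorted[15] = babaabbaaaaaa$aaba  (last char: 'a')
  sorted[16] = bababaabbaaaaaa$aa  (last char: 'a')
  sorted[17] = bbaaaaaa$aabababaa  (last char: 'a')
Last column: aaaaaab$bbbaabaaaa
Original string S is at sorted index 7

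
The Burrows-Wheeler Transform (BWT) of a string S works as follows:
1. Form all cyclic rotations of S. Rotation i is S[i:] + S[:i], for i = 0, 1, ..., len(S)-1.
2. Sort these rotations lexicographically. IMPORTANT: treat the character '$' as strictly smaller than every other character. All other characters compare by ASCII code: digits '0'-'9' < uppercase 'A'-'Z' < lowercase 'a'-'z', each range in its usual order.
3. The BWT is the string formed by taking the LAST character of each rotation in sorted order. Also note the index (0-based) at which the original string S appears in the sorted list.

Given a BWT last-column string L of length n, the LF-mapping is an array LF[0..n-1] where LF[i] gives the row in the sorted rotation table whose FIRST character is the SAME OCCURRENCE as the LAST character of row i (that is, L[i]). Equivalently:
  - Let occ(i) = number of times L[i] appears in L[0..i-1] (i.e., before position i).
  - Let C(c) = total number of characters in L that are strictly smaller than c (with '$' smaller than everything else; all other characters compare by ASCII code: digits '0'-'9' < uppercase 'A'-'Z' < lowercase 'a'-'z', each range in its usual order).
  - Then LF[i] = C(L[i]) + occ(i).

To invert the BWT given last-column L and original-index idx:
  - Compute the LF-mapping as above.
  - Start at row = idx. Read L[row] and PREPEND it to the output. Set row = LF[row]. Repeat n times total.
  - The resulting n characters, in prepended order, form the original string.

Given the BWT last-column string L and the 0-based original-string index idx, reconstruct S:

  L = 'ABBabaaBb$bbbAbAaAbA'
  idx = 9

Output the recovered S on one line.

LF mapping: 1 6 7 9 13 10 11 8 14 0 15 16 17 2 18 3 12 4 19 5
Walk LF starting at row 9, prepending L[row]:
  step 1: row=9, L[9]='$', prepend. Next row=LF[9]=0
  step 2: row=0, L[0]='A', prepend. Next row=LF[0]=1
  step 3: row=1, L[1]='B', prepend. Next row=LF[1]=6
  step 4: row=6, L[6]='a', prepend. Next row=LF[6]=11
  step 5: row=11, L[11]='b', prepend. Next row=LF[11]=16
  step 6: row=16, L[16]='a', prepend. Next row=LF[16]=12
  step 7: row=12, L[12]='b', prepend. Next row=LF[12]=17
  step 8: row=17, L[17]='A', prepend. Next row=LF[17]=4
  step 9: row=4, L[4]='b', prepend. Next row=LF[4]=13
  step 10: row=13, L[13]='A', prepend. Next row=LF[13]=2
  step 11: row=2, L[2]='B', prepend. Next row=LF[2]=7
  step 12: row=7, L[7]='B', prepend. Next row=LF[7]=8
  step 13: row=8, L[8]='b', prepend. Next row=LF[8]=14
  step 14: row=14, L[14]='b', prepend. Next row=LF[14]=18
  step 15: row=18, L[18]='b', prepend. Next row=LF[18]=19
  step 16: row=19, L[19]='A', prepend. Next row=LF[19]=5
  step 17: row=5, L[5]='a', prepend. Next row=LF[5]=10
  step 18: row=10, L[10]='b', prepend. Next row=LF[10]=15
  step 19: row=15, L[15]='A', prepend. Next row=LF[15]=3
  step 20: row=3, L[3]='a', prepend. Next row=LF[3]=9
Reversed output: aAbaAbbbBBAbAbabaBA$

Answer: aAbaAbbbBBAbAbabaBA$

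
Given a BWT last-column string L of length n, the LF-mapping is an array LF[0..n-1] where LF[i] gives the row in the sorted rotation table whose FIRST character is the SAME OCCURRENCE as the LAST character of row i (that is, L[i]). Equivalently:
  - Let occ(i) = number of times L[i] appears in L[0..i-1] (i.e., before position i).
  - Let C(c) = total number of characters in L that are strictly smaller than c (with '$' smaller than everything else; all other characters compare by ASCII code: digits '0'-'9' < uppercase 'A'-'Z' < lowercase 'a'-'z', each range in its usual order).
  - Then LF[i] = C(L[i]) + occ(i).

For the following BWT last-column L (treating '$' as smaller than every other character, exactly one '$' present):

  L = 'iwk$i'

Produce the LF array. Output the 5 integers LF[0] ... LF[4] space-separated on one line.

Answer: 1 4 3 0 2

Derivation:
Char counts: '$':1, 'i':2, 'k':1, 'w':1
C (first-col start): C('$')=0, C('i')=1, C('k')=3, C('w')=4
L[0]='i': occ=0, LF[0]=C('i')+0=1+0=1
L[1]='w': occ=0, LF[1]=C('w')+0=4+0=4
L[2]='k': occ=0, LF[2]=C('k')+0=3+0=3
L[3]='$': occ=0, LF[3]=C('$')+0=0+0=0
L[4]='i': occ=1, LF[4]=C('i')+1=1+1=2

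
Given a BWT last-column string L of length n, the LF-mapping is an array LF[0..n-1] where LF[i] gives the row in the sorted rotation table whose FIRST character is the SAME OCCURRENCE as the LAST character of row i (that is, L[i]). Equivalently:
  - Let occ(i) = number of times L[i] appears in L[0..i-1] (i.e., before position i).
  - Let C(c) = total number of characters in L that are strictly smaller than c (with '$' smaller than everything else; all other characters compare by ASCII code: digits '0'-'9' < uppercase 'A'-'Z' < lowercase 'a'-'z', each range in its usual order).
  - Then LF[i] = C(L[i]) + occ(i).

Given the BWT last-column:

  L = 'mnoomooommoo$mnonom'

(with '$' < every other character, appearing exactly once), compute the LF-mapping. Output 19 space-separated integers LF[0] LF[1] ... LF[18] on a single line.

Answer: 1 7 10 11 2 12 13 14 3 4 15 16 0 5 8 17 9 18 6

Derivation:
Char counts: '$':1, 'm':6, 'n':3, 'o':9
C (first-col start): C('$')=0, C('m')=1, C('n')=7, C('o')=10
L[0]='m': occ=0, LF[0]=C('m')+0=1+0=1
L[1]='n': occ=0, LF[1]=C('n')+0=7+0=7
L[2]='o': occ=0, LF[2]=C('o')+0=10+0=10
L[3]='o': occ=1, LF[3]=C('o')+1=10+1=11
L[4]='m': occ=1, LF[4]=C('m')+1=1+1=2
L[5]='o': occ=2, LF[5]=C('o')+2=10+2=12
L[6]='o': occ=3, LF[6]=C('o')+3=10+3=13
L[7]='o': occ=4, LF[7]=C('o')+4=10+4=14
L[8]='m': occ=2, LF[8]=C('m')+2=1+2=3
L[9]='m': occ=3, LF[9]=C('m')+3=1+3=4
L[10]='o': occ=5, LF[10]=C('o')+5=10+5=15
L[11]='o': occ=6, LF[11]=C('o')+6=10+6=16
L[12]='$': occ=0, LF[12]=C('$')+0=0+0=0
L[13]='m': occ=4, LF[13]=C('m')+4=1+4=5
L[14]='n': occ=1, LF[14]=C('n')+1=7+1=8
L[15]='o': occ=7, LF[15]=C('o')+7=10+7=17
L[16]='n': occ=2, LF[16]=C('n')+2=7+2=9
L[17]='o': occ=8, LF[17]=C('o')+8=10+8=18
L[18]='m': occ=5, LF[18]=C('m')+5=1+5=6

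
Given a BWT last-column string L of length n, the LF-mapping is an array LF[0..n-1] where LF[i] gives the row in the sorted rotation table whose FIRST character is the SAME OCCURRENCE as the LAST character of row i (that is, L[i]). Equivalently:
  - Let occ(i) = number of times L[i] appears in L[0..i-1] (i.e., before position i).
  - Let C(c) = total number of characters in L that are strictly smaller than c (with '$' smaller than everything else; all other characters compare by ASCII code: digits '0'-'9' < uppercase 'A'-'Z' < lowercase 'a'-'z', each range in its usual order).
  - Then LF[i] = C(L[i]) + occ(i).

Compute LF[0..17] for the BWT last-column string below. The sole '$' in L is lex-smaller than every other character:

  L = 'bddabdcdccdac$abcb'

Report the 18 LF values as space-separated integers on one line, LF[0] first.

Answer: 4 13 14 1 5 15 8 16 9 10 17 2 11 0 3 6 12 7

Derivation:
Char counts: '$':1, 'a':3, 'b':4, 'c':5, 'd':5
C (first-col start): C('$')=0, C('a')=1, C('b')=4, C('c')=8, C('d')=13
L[0]='b': occ=0, LF[0]=C('b')+0=4+0=4
L[1]='d': occ=0, LF[1]=C('d')+0=13+0=13
L[2]='d': occ=1, LF[2]=C('d')+1=13+1=14
L[3]='a': occ=0, LF[3]=C('a')+0=1+0=1
L[4]='b': occ=1, LF[4]=C('b')+1=4+1=5
L[5]='d': occ=2, LF[5]=C('d')+2=13+2=15
L[6]='c': occ=0, LF[6]=C('c')+0=8+0=8
L[7]='d': occ=3, LF[7]=C('d')+3=13+3=16
L[8]='c': occ=1, LF[8]=C('c')+1=8+1=9
L[9]='c': occ=2, LF[9]=C('c')+2=8+2=10
L[10]='d': occ=4, LF[10]=C('d')+4=13+4=17
L[11]='a': occ=1, LF[11]=C('a')+1=1+1=2
L[12]='c': occ=3, LF[12]=C('c')+3=8+3=11
L[13]='$': occ=0, LF[13]=C('$')+0=0+0=0
L[14]='a': occ=2, LF[14]=C('a')+2=1+2=3
L[15]='b': occ=2, LF[15]=C('b')+2=4+2=6
L[16]='c': occ=4, LF[16]=C('c')+4=8+4=12
L[17]='b': occ=3, LF[17]=C('b')+3=4+3=7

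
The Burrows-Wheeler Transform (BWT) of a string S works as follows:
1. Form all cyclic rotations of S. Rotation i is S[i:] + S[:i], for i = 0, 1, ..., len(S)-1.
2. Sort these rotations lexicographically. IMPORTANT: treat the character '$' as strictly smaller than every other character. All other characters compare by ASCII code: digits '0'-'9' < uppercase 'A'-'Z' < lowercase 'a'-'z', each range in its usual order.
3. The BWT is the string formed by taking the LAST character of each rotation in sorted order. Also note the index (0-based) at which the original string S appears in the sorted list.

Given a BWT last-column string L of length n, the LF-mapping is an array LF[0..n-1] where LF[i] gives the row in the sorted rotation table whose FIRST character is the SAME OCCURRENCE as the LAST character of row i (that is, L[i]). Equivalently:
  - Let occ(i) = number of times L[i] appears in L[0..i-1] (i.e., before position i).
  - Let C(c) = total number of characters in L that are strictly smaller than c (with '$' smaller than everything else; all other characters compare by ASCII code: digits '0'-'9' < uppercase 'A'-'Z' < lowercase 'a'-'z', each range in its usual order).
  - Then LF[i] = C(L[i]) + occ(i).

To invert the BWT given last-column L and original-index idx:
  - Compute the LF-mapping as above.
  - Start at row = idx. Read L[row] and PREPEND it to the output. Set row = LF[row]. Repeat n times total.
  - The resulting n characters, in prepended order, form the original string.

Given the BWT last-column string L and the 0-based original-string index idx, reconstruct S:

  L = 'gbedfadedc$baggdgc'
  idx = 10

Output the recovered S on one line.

LF mapping: 14 3 11 7 13 1 8 12 9 5 0 4 2 15 16 10 17 6
Walk LF starting at row 10, prepending L[row]:
  step 1: row=10, L[10]='$', prepend. Next row=LF[10]=0
  step 2: row=0, L[0]='g', prepend. Next row=LF[0]=14
  step 3: row=14, L[14]='g', prepend. Next row=LF[14]=16
  step 4: row=16, L[16]='g', prepend. Next row=LF[16]=17
  step 5: row=17, L[17]='c', prepend. Next row=LF[17]=6
  step 6: row=6, L[6]='d', prepend. Next row=LF[6]=8
  step 7: row=8, L[8]='d', prepend. Next row=LF[8]=9
  step 8: row=9, L[9]='c', prepend. Next row=LF[9]=5
  step 9: row=5, L[5]='a', prepend. Next row=LF[5]=1
  step 10: row=1, L[1]='b', prepend. Next row=LF[1]=3
  step 11: row=3, L[3]='d', prepend. Next row=LF[3]=7
  step 12: row=7, L[7]='e', prepend. Next row=LF[7]=12
  step 13: row=12, L[12]='a', prepend. Next row=LF[12]=2
  step 14: row=2, L[2]='e', prepend. Next row=LF[2]=11
  step 15: row=11, L[11]='b', prepend. Next row=LF[11]=4
  step 16: row=4, L[4]='f', prepend. Next row=LF[4]=13
  step 17: row=13, L[13]='g', prepend. Next row=LF[13]=15
  step 18: row=15, L[15]='d', prepend. Next row=LF[15]=10
Reversed output: dgfbeaedbacddcggg$

Answer: dgfbeaedbacddcggg$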